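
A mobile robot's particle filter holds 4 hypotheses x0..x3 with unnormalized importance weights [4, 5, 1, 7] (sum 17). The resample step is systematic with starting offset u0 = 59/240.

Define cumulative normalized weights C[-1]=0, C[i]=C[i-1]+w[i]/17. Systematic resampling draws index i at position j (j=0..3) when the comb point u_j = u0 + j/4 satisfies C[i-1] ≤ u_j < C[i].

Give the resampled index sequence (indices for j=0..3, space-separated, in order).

C = [4/17, 9/17, 10/17, 1]
j=0: u_0=59/240 ∈ [4/17, 9/17) → index 1
j=1: u_1=119/240 ∈ [4/17, 9/17) → index 1
j=2: u_2=179/240 ∈ [10/17, 1) → index 3
j=3: u_3=239/240 ∈ [10/17, 1) → index 3

1 1 3 3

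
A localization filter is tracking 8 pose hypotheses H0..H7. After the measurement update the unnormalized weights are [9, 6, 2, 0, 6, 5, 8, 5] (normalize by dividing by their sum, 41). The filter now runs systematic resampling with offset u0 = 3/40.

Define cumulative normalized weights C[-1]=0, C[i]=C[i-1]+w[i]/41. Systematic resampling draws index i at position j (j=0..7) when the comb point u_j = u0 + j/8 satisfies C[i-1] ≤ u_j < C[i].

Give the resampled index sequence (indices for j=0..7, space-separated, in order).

C = [9/41, 15/41, 17/41, 17/41, 23/41, 28/41, 36/41, 1]
j=0: u_0=3/40 ∈ [0, 9/41) → index 0
j=1: u_1=1/5 ∈ [0, 9/41) → index 0
j=2: u_2=13/40 ∈ [9/41, 15/41) → index 1
j=3: u_3=9/20 ∈ [17/41, 23/41) → index 4
j=4: u_4=23/40 ∈ [23/41, 28/41) → index 5
j=5: u_5=7/10 ∈ [28/41, 36/41) → index 6
j=6: u_6=33/40 ∈ [28/41, 36/41) → index 6
j=7: u_7=19/20 ∈ [36/41, 1) → index 7

0 0 1 4 5 6 6 7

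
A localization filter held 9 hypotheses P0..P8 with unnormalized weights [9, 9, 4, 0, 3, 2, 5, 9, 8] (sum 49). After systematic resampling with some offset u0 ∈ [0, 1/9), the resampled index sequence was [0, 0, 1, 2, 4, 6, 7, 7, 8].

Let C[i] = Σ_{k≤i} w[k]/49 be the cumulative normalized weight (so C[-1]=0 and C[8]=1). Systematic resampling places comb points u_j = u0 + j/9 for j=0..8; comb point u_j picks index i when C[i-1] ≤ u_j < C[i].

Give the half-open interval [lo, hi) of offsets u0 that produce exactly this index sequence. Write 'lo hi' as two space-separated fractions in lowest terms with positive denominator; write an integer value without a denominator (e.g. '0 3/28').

C = [9/49, 18/49, 22/49, 22/49, 25/49, 27/49, 32/49, 41/49, 1]
j=0 picked index 0: u0 ∈ [0, 9/49)
j=1 picked index 0: u0 ∈ [-1/9, 32/441)
j=2 picked index 1: u0 ∈ [-17/441, 64/441)
j=3 picked index 2: u0 ∈ [5/147, 17/147)
j=4 picked index 4: u0 ∈ [2/441, 29/441)
j=5 picked index 6: u0 ∈ [-2/441, 43/441)
j=6 picked index 7: u0 ∈ [-2/147, 25/147)
j=7 picked index 7: u0 ∈ [-55/441, 26/441)
j=8 picked index 8: u0 ∈ [-23/441, 1/9)
intersection: [5/147, 26/441)

5/147 26/441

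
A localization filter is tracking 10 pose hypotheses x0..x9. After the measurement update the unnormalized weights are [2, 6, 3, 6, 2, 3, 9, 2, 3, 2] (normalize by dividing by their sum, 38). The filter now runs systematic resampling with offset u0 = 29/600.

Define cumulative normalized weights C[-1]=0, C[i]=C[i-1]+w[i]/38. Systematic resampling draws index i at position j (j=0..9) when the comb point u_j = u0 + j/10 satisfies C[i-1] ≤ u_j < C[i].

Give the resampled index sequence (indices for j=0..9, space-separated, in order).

C = [1/19, 4/19, 11/38, 17/38, 1/2, 11/19, 31/38, 33/38, 18/19, 1]
j=0: u_0=29/600 ∈ [0, 1/19) → index 0
j=1: u_1=89/600 ∈ [1/19, 4/19) → index 1
j=2: u_2=149/600 ∈ [4/19, 11/38) → index 2
j=3: u_3=209/600 ∈ [11/38, 17/38) → index 3
j=4: u_4=269/600 ∈ [17/38, 1/2) → index 4
j=5: u_5=329/600 ∈ [1/2, 11/19) → index 5
j=6: u_6=389/600 ∈ [11/19, 31/38) → index 6
j=7: u_7=449/600 ∈ [11/19, 31/38) → index 6
j=8: u_8=509/600 ∈ [31/38, 33/38) → index 7
j=9: u_9=569/600 ∈ [18/19, 1) → index 9

0 1 2 3 4 5 6 6 7 9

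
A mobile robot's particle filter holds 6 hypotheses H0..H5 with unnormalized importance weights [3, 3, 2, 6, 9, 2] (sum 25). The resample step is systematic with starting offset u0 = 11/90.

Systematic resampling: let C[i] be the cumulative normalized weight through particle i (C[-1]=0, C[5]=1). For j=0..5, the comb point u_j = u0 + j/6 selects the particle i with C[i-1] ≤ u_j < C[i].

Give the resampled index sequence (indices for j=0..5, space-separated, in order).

1 2 3 4 4 5

C = [3/25, 6/25, 8/25, 14/25, 23/25, 1]
j=0: u_0=11/90 ∈ [3/25, 6/25) → index 1
j=1: u_1=13/45 ∈ [6/25, 8/25) → index 2
j=2: u_2=41/90 ∈ [8/25, 14/25) → index 3
j=3: u_3=28/45 ∈ [14/25, 23/25) → index 4
j=4: u_4=71/90 ∈ [14/25, 23/25) → index 4
j=5: u_5=43/45 ∈ [23/25, 1) → index 5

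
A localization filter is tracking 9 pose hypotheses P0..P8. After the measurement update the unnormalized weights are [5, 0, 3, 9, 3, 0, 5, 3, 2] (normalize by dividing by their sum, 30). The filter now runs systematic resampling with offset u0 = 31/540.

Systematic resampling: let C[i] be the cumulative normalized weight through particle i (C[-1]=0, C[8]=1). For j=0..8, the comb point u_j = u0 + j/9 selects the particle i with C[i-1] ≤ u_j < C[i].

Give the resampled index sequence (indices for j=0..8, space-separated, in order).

0 2 3 3 3 4 6 7 8

C = [1/6, 1/6, 4/15, 17/30, 2/3, 2/3, 5/6, 14/15, 1]
j=0: u_0=31/540 ∈ [0, 1/6) → index 0
j=1: u_1=91/540 ∈ [1/6, 4/15) → index 2
j=2: u_2=151/540 ∈ [4/15, 17/30) → index 3
j=3: u_3=211/540 ∈ [4/15, 17/30) → index 3
j=4: u_4=271/540 ∈ [4/15, 17/30) → index 3
j=5: u_5=331/540 ∈ [17/30, 2/3) → index 4
j=6: u_6=391/540 ∈ [2/3, 5/6) → index 6
j=7: u_7=451/540 ∈ [5/6, 14/15) → index 7
j=8: u_8=511/540 ∈ [14/15, 1) → index 8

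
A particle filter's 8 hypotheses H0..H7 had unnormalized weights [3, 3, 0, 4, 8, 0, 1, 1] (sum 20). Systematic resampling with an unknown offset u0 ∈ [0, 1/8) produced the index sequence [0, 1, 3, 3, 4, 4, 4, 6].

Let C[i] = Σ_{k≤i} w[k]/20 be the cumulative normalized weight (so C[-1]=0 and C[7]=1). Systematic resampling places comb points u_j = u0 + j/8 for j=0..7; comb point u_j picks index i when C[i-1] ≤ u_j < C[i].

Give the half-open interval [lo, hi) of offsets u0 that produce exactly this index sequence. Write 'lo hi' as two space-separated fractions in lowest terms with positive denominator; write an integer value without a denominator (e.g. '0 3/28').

C = [3/20, 3/10, 3/10, 1/2, 9/10, 9/10, 19/20, 1]
j=0 picked index 0: u0 ∈ [0, 3/20)
j=1 picked index 1: u0 ∈ [1/40, 7/40)
j=2 picked index 3: u0 ∈ [1/20, 1/4)
j=3 picked index 3: u0 ∈ [-3/40, 1/8)
j=4 picked index 4: u0 ∈ [0, 2/5)
j=5 picked index 4: u0 ∈ [-1/8, 11/40)
j=6 picked index 4: u0 ∈ [-1/4, 3/20)
j=7 picked index 6: u0 ∈ [1/40, 3/40)
intersection: [1/20, 3/40)

1/20 3/40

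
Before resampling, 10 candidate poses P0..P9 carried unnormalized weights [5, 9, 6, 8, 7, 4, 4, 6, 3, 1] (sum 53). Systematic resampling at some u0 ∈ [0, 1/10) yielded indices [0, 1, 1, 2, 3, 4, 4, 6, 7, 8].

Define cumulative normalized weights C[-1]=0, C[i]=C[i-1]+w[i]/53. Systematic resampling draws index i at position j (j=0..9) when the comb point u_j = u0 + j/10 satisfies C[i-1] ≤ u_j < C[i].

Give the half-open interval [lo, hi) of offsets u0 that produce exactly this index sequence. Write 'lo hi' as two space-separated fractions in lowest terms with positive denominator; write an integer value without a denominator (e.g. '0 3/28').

19/530 16/265

C = [5/53, 14/53, 20/53, 28/53, 35/53, 39/53, 43/53, 49/53, 52/53, 1]
j=0 picked index 0: u0 ∈ [0, 5/53)
j=1 picked index 1: u0 ∈ [-3/530, 87/530)
j=2 picked index 1: u0 ∈ [-28/265, 17/265)
j=3 picked index 2: u0 ∈ [-19/530, 41/530)
j=4 picked index 3: u0 ∈ [-6/265, 34/265)
j=5 picked index 4: u0 ∈ [3/106, 17/106)
j=6 picked index 4: u0 ∈ [-19/265, 16/265)
j=7 picked index 6: u0 ∈ [19/530, 59/530)
j=8 picked index 7: u0 ∈ [3/265, 33/265)
j=9 picked index 8: u0 ∈ [13/530, 43/530)
intersection: [19/530, 16/265)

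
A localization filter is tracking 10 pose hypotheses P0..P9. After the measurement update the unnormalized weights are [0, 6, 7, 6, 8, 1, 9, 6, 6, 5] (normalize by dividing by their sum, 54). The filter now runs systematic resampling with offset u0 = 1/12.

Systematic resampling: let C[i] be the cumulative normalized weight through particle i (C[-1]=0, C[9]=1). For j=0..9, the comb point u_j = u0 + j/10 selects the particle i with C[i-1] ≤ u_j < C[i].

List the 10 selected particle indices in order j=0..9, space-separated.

C = [0, 1/9, 13/54, 19/54, 1/2, 14/27, 37/54, 43/54, 49/54, 1]
j=0: u_0=1/12 ∈ [0, 1/9) → index 1
j=1: u_1=11/60 ∈ [1/9, 13/54) → index 2
j=2: u_2=17/60 ∈ [13/54, 19/54) → index 3
j=3: u_3=23/60 ∈ [19/54, 1/2) → index 4
j=4: u_4=29/60 ∈ [19/54, 1/2) → index 4
j=5: u_5=7/12 ∈ [14/27, 37/54) → index 6
j=6: u_6=41/60 ∈ [14/27, 37/54) → index 6
j=7: u_7=47/60 ∈ [37/54, 43/54) → index 7
j=8: u_8=53/60 ∈ [43/54, 49/54) → index 8
j=9: u_9=59/60 ∈ [49/54, 1) → index 9

1 2 3 4 4 6 6 7 8 9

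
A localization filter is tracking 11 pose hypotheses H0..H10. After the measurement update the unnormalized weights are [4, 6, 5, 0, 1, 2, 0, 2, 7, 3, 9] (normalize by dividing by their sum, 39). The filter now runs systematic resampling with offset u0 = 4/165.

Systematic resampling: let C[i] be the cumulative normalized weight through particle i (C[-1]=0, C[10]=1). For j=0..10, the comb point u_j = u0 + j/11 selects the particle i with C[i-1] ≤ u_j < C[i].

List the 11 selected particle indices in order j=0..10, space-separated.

0 1 1 2 4 7 8 8 9 10 10

C = [4/39, 10/39, 5/13, 5/13, 16/39, 6/13, 6/13, 20/39, 9/13, 10/13, 1]
j=0: u_0=4/165 ∈ [0, 4/39) → index 0
j=1: u_1=19/165 ∈ [4/39, 10/39) → index 1
j=2: u_2=34/165 ∈ [4/39, 10/39) → index 1
j=3: u_3=49/165 ∈ [10/39, 5/13) → index 2
j=4: u_4=64/165 ∈ [5/13, 16/39) → index 4
j=5: u_5=79/165 ∈ [6/13, 20/39) → index 7
j=6: u_6=94/165 ∈ [20/39, 9/13) → index 8
j=7: u_7=109/165 ∈ [20/39, 9/13) → index 8
j=8: u_8=124/165 ∈ [9/13, 10/13) → index 9
j=9: u_9=139/165 ∈ [10/13, 1) → index 10
j=10: u_10=14/15 ∈ [10/13, 1) → index 10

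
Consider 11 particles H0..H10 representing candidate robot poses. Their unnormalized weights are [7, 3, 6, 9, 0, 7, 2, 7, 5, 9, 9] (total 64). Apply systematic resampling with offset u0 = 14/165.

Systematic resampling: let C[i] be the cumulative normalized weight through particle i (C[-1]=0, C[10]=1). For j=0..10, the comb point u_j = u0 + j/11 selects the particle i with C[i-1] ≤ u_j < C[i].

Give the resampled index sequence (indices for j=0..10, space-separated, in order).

0 2 3 3 5 7 7 9 9 10 10

C = [7/64, 5/32, 1/4, 25/64, 25/64, 1/2, 17/32, 41/64, 23/32, 55/64, 1]
j=0: u_0=14/165 ∈ [0, 7/64) → index 0
j=1: u_1=29/165 ∈ [5/32, 1/4) → index 2
j=2: u_2=4/15 ∈ [1/4, 25/64) → index 3
j=3: u_3=59/165 ∈ [1/4, 25/64) → index 3
j=4: u_4=74/165 ∈ [25/64, 1/2) → index 5
j=5: u_5=89/165 ∈ [17/32, 41/64) → index 7
j=6: u_6=104/165 ∈ [17/32, 41/64) → index 7
j=7: u_7=119/165 ∈ [23/32, 55/64) → index 9
j=8: u_8=134/165 ∈ [23/32, 55/64) → index 9
j=9: u_9=149/165 ∈ [55/64, 1) → index 10
j=10: u_10=164/165 ∈ [55/64, 1) → index 10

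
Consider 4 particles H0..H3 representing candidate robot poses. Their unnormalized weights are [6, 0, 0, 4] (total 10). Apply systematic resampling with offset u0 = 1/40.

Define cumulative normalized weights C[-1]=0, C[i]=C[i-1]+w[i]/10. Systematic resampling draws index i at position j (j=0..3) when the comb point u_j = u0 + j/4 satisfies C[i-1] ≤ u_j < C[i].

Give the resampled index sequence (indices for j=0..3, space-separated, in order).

C = [3/5, 3/5, 3/5, 1]
j=0: u_0=1/40 ∈ [0, 3/5) → index 0
j=1: u_1=11/40 ∈ [0, 3/5) → index 0
j=2: u_2=21/40 ∈ [0, 3/5) → index 0
j=3: u_3=31/40 ∈ [3/5, 1) → index 3

0 0 0 3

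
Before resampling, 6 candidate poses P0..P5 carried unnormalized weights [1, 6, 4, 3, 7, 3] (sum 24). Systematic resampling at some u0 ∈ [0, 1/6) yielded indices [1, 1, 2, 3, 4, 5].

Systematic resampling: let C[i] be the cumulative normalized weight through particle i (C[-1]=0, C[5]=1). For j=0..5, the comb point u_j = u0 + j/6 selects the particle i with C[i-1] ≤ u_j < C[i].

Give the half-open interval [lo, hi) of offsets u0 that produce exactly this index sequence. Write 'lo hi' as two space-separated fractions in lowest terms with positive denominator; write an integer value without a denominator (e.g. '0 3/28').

1/24 1/12

C = [1/24, 7/24, 11/24, 7/12, 7/8, 1]
j=0 picked index 1: u0 ∈ [1/24, 7/24)
j=1 picked index 1: u0 ∈ [-1/8, 1/8)
j=2 picked index 2: u0 ∈ [-1/24, 1/8)
j=3 picked index 3: u0 ∈ [-1/24, 1/12)
j=4 picked index 4: u0 ∈ [-1/12, 5/24)
j=5 picked index 5: u0 ∈ [1/24, 1/6)
intersection: [1/24, 1/12)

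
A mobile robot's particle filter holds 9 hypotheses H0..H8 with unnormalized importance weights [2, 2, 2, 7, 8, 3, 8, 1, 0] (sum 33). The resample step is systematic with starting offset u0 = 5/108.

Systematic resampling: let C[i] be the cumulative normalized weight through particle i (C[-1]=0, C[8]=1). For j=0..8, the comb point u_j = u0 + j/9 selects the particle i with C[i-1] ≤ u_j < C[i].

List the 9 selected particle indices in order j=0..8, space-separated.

0 2 3 3 4 4 5 6 6

C = [2/33, 4/33, 2/11, 13/33, 7/11, 8/11, 32/33, 1, 1]
j=0: u_0=5/108 ∈ [0, 2/33) → index 0
j=1: u_1=17/108 ∈ [4/33, 2/11) → index 2
j=2: u_2=29/108 ∈ [2/11, 13/33) → index 3
j=3: u_3=41/108 ∈ [2/11, 13/33) → index 3
j=4: u_4=53/108 ∈ [13/33, 7/11) → index 4
j=5: u_5=65/108 ∈ [13/33, 7/11) → index 4
j=6: u_6=77/108 ∈ [7/11, 8/11) → index 5
j=7: u_7=89/108 ∈ [8/11, 32/33) → index 6
j=8: u_8=101/108 ∈ [8/11, 32/33) → index 6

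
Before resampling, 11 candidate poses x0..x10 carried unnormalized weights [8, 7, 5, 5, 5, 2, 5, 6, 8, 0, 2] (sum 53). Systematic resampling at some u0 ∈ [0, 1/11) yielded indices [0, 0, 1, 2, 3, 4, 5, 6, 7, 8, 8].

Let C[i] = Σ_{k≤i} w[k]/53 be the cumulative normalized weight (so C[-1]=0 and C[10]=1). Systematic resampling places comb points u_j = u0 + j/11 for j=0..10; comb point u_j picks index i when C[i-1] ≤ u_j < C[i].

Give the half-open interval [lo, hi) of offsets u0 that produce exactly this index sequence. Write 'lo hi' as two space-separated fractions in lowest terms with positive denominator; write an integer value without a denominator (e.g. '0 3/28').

C = [8/53, 15/53, 20/53, 25/53, 30/53, 32/53, 37/53, 43/53, 51/53, 51/53, 1]
j=0 picked index 0: u0 ∈ [0, 8/53)
j=1 picked index 0: u0 ∈ [-1/11, 35/583)
j=2 picked index 1: u0 ∈ [-18/583, 59/583)
j=3 picked index 2: u0 ∈ [6/583, 61/583)
j=4 picked index 3: u0 ∈ [8/583, 63/583)
j=5 picked index 4: u0 ∈ [10/583, 65/583)
j=6 picked index 5: u0 ∈ [12/583, 34/583)
j=7 picked index 6: u0 ∈ [-19/583, 36/583)
j=8 picked index 7: u0 ∈ [-17/583, 49/583)
j=9 picked index 8: u0 ∈ [-4/583, 84/583)
j=10 picked index 8: u0 ∈ [-57/583, 31/583)
intersection: [12/583, 31/583)

12/583 31/583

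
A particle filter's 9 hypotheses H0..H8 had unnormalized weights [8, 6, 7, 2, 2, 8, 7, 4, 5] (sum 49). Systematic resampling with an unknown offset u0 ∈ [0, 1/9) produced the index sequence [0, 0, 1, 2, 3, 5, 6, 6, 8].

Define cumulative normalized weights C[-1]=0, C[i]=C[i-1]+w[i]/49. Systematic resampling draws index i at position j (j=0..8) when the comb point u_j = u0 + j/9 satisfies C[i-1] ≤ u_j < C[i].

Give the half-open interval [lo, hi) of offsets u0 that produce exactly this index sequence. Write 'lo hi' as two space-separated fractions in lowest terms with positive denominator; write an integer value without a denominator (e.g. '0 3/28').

4/441 11/441

C = [8/49, 2/7, 3/7, 23/49, 25/49, 33/49, 40/49, 44/49, 1]
j=0 picked index 0: u0 ∈ [0, 8/49)
j=1 picked index 0: u0 ∈ [-1/9, 23/441)
j=2 picked index 1: u0 ∈ [-26/441, 4/63)
j=3 picked index 2: u0 ∈ [-1/21, 2/21)
j=4 picked index 3: u0 ∈ [-1/63, 11/441)
j=5 picked index 5: u0 ∈ [-20/441, 52/441)
j=6 picked index 6: u0 ∈ [1/147, 22/147)
j=7 picked index 6: u0 ∈ [-46/441, 17/441)
j=8 picked index 8: u0 ∈ [4/441, 1/9)
intersection: [4/441, 11/441)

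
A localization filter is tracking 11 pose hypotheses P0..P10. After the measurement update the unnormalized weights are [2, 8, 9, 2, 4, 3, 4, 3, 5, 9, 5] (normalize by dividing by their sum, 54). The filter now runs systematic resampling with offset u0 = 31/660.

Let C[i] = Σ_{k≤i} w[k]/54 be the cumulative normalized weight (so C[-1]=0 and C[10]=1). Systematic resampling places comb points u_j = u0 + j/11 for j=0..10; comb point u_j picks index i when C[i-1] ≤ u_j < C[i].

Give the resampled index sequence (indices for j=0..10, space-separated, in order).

C = [1/27, 5/27, 19/54, 7/18, 25/54, 14/27, 16/27, 35/54, 20/27, 49/54, 1]
j=0: u_0=31/660 ∈ [1/27, 5/27) → index 1
j=1: u_1=91/660 ∈ [1/27, 5/27) → index 1
j=2: u_2=151/660 ∈ [5/27, 19/54) → index 2
j=3: u_3=211/660 ∈ [5/27, 19/54) → index 2
j=4: u_4=271/660 ∈ [7/18, 25/54) → index 4
j=5: u_5=331/660 ∈ [25/54, 14/27) → index 5
j=6: u_6=391/660 ∈ [14/27, 16/27) → index 6
j=7: u_7=41/60 ∈ [35/54, 20/27) → index 8
j=8: u_8=511/660 ∈ [20/27, 49/54) → index 9
j=9: u_9=571/660 ∈ [20/27, 49/54) → index 9
j=10: u_10=631/660 ∈ [49/54, 1) → index 10

1 1 2 2 4 5 6 8 9 9 10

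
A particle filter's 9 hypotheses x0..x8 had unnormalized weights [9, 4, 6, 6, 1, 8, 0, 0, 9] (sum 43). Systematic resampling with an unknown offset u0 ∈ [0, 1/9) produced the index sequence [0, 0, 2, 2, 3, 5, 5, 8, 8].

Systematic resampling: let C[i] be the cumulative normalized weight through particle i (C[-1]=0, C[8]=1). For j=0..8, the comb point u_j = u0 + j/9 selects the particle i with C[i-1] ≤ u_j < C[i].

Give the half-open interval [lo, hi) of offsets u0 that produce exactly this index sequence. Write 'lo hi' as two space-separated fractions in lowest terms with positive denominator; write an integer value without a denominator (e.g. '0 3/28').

31/387 38/387

C = [9/43, 13/43, 19/43, 25/43, 26/43, 34/43, 34/43, 34/43, 1]
j=0 picked index 0: u0 ∈ [0, 9/43)
j=1 picked index 0: u0 ∈ [-1/9, 38/387)
j=2 picked index 2: u0 ∈ [31/387, 85/387)
j=3 picked index 2: u0 ∈ [-4/129, 14/129)
j=4 picked index 3: u0 ∈ [-1/387, 53/387)
j=5 picked index 5: u0 ∈ [19/387, 91/387)
j=6 picked index 5: u0 ∈ [-8/129, 16/129)
j=7 picked index 8: u0 ∈ [5/387, 2/9)
j=8 picked index 8: u0 ∈ [-38/387, 1/9)
intersection: [31/387, 38/387)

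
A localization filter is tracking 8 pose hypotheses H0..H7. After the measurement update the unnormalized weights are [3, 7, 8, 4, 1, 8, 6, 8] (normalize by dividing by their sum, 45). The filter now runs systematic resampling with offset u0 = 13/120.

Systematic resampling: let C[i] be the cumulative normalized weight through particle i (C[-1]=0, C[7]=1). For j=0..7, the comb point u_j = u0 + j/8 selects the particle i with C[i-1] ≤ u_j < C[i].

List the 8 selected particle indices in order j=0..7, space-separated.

C = [1/15, 2/9, 2/5, 22/45, 23/45, 31/45, 37/45, 1]
j=0: u_0=13/120 ∈ [1/15, 2/9) → index 1
j=1: u_1=7/30 ∈ [2/9, 2/5) → index 2
j=2: u_2=43/120 ∈ [2/9, 2/5) → index 2
j=3: u_3=29/60 ∈ [2/5, 22/45) → index 3
j=4: u_4=73/120 ∈ [23/45, 31/45) → index 5
j=5: u_5=11/15 ∈ [31/45, 37/45) → index 6
j=6: u_6=103/120 ∈ [37/45, 1) → index 7
j=7: u_7=59/60 ∈ [37/45, 1) → index 7

1 2 2 3 5 6 7 7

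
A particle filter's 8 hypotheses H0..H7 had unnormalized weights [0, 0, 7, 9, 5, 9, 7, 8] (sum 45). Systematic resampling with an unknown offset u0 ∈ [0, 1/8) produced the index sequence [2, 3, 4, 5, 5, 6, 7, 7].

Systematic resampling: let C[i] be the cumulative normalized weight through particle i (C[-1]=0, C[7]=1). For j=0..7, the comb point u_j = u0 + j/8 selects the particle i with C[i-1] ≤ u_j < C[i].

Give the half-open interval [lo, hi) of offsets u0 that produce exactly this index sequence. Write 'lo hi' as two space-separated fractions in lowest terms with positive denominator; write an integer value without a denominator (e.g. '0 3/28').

19/180 1/8

C = [0, 0, 7/45, 16/45, 7/15, 2/3, 37/45, 1]
j=0 picked index 2: u0 ∈ [0, 7/45)
j=1 picked index 3: u0 ∈ [11/360, 83/360)
j=2 picked index 4: u0 ∈ [19/180, 13/60)
j=3 picked index 5: u0 ∈ [11/120, 7/24)
j=4 picked index 5: u0 ∈ [-1/30, 1/6)
j=5 picked index 6: u0 ∈ [1/24, 71/360)
j=6 picked index 7: u0 ∈ [13/180, 1/4)
j=7 picked index 7: u0 ∈ [-19/360, 1/8)
intersection: [19/180, 1/8)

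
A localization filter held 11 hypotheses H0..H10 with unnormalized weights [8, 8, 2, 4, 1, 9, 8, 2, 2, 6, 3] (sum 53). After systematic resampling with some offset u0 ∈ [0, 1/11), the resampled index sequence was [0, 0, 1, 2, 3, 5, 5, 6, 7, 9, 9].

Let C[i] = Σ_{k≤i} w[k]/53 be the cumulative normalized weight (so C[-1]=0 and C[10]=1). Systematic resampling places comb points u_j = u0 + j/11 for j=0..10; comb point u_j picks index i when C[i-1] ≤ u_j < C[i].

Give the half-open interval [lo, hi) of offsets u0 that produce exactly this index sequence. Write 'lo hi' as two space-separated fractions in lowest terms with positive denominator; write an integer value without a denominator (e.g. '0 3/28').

17/583 20/583

C = [8/53, 16/53, 18/53, 22/53, 23/53, 32/53, 40/53, 42/53, 44/53, 50/53, 1]
j=0 picked index 0: u0 ∈ [0, 8/53)
j=1 picked index 0: u0 ∈ [-1/11, 35/583)
j=2 picked index 1: u0 ∈ [-18/583, 70/583)
j=3 picked index 2: u0 ∈ [17/583, 39/583)
j=4 picked index 3: u0 ∈ [-14/583, 30/583)
j=5 picked index 5: u0 ∈ [-12/583, 87/583)
j=6 picked index 5: u0 ∈ [-65/583, 34/583)
j=7 picked index 6: u0 ∈ [-19/583, 69/583)
j=8 picked index 7: u0 ∈ [16/583, 38/583)
j=9 picked index 9: u0 ∈ [7/583, 73/583)
j=10 picked index 9: u0 ∈ [-46/583, 20/583)
intersection: [17/583, 20/583)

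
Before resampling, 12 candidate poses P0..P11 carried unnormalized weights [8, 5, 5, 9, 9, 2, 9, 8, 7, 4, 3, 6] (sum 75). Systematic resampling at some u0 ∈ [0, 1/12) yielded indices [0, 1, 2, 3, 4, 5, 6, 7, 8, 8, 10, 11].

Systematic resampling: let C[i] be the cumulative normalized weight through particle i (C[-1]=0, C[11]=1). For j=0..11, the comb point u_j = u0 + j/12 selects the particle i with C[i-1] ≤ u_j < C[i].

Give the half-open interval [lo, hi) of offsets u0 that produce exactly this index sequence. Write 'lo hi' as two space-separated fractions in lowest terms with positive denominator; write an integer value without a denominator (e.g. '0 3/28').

1/15 11/150

C = [8/75, 13/75, 6/25, 9/25, 12/25, 38/75, 47/75, 11/15, 62/75, 22/25, 23/25, 1]
j=0 picked index 0: u0 ∈ [0, 8/75)
j=1 picked index 1: u0 ∈ [7/300, 9/100)
j=2 picked index 2: u0 ∈ [1/150, 11/150)
j=3 picked index 3: u0 ∈ [-1/100, 11/100)
j=4 picked index 4: u0 ∈ [2/75, 11/75)
j=5 picked index 5: u0 ∈ [19/300, 9/100)
j=6 picked index 6: u0 ∈ [1/150, 19/150)
j=7 picked index 7: u0 ∈ [13/300, 3/20)
j=8 picked index 8: u0 ∈ [1/15, 4/25)
j=9 picked index 8: u0 ∈ [-1/60, 23/300)
j=10 picked index 10: u0 ∈ [7/150, 13/150)
j=11 picked index 11: u0 ∈ [1/300, 1/12)
intersection: [1/15, 11/150)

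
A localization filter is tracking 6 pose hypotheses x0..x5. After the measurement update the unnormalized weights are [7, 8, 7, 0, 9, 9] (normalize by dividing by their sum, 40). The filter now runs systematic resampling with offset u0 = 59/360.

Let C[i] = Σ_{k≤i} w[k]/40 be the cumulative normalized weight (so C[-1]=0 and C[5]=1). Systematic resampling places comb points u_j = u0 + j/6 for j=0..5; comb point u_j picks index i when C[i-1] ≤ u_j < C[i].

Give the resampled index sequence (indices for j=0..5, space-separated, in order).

C = [7/40, 3/8, 11/20, 11/20, 31/40, 1]
j=0: u_0=59/360 ∈ [0, 7/40) → index 0
j=1: u_1=119/360 ∈ [7/40, 3/8) → index 1
j=2: u_2=179/360 ∈ [3/8, 11/20) → index 2
j=3: u_3=239/360 ∈ [11/20, 31/40) → index 4
j=4: u_4=299/360 ∈ [31/40, 1) → index 5
j=5: u_5=359/360 ∈ [31/40, 1) → index 5

0 1 2 4 5 5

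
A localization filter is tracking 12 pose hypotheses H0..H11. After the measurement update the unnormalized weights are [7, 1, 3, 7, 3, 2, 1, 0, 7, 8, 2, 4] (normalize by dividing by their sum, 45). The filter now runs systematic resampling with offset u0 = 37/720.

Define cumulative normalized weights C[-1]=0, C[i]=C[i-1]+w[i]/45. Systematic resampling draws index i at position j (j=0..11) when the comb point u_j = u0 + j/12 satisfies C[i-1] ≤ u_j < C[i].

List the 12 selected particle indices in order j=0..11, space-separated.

C = [7/45, 8/45, 11/45, 2/5, 7/15, 23/45, 8/15, 8/15, 31/45, 13/15, 41/45, 1]
j=0: u_0=37/720 ∈ [0, 7/45) → index 0
j=1: u_1=97/720 ∈ [0, 7/45) → index 0
j=2: u_2=157/720 ∈ [8/45, 11/45) → index 2
j=3: u_3=217/720 ∈ [11/45, 2/5) → index 3
j=4: u_4=277/720 ∈ [11/45, 2/5) → index 3
j=5: u_5=337/720 ∈ [7/15, 23/45) → index 5
j=6: u_6=397/720 ∈ [8/15, 31/45) → index 8
j=7: u_7=457/720 ∈ [8/15, 31/45) → index 8
j=8: u_8=517/720 ∈ [31/45, 13/15) → index 9
j=9: u_9=577/720 ∈ [31/45, 13/15) → index 9
j=10: u_10=637/720 ∈ [13/15, 41/45) → index 10
j=11: u_11=697/720 ∈ [41/45, 1) → index 11

0 0 2 3 3 5 8 8 9 9 10 11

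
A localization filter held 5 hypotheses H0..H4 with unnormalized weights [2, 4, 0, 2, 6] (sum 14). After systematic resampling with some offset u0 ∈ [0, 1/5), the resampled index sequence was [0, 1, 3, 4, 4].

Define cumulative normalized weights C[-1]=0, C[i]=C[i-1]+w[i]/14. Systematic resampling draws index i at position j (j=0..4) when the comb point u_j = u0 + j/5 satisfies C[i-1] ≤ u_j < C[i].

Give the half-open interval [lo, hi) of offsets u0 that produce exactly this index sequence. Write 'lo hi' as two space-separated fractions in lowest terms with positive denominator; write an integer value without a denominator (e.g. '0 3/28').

C = [1/7, 3/7, 3/7, 4/7, 1]
j=0 picked index 0: u0 ∈ [0, 1/7)
j=1 picked index 1: u0 ∈ [-2/35, 8/35)
j=2 picked index 3: u0 ∈ [1/35, 6/35)
j=3 picked index 4: u0 ∈ [-1/35, 2/5)
j=4 picked index 4: u0 ∈ [-8/35, 1/5)
intersection: [1/35, 1/7)

1/35 1/7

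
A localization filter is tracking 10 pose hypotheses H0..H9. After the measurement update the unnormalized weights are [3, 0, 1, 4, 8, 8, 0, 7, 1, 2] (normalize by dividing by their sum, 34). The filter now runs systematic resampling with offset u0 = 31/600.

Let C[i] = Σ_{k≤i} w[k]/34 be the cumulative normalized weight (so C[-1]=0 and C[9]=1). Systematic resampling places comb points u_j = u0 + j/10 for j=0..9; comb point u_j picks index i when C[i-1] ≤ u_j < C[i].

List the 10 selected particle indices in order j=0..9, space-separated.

C = [3/34, 3/34, 2/17, 4/17, 8/17, 12/17, 12/17, 31/34, 16/17, 1]
j=0: u_0=31/600 ∈ [0, 3/34) → index 0
j=1: u_1=91/600 ∈ [2/17, 4/17) → index 3
j=2: u_2=151/600 ∈ [4/17, 8/17) → index 4
j=3: u_3=211/600 ∈ [4/17, 8/17) → index 4
j=4: u_4=271/600 ∈ [4/17, 8/17) → index 4
j=5: u_5=331/600 ∈ [8/17, 12/17) → index 5
j=6: u_6=391/600 ∈ [8/17, 12/17) → index 5
j=7: u_7=451/600 ∈ [12/17, 31/34) → index 7
j=8: u_8=511/600 ∈ [12/17, 31/34) → index 7
j=9: u_9=571/600 ∈ [16/17, 1) → index 9

0 3 4 4 4 5 5 7 7 9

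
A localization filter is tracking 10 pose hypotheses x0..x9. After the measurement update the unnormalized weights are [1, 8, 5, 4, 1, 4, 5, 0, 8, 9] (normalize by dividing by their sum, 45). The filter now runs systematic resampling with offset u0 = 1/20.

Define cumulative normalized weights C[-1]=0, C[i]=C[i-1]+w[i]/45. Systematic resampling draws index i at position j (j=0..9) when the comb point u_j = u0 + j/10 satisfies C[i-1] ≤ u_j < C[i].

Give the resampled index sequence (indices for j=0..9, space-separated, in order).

1 1 2 3 5 6 8 8 9 9

C = [1/45, 1/5, 14/45, 2/5, 19/45, 23/45, 28/45, 28/45, 4/5, 1]
j=0: u_0=1/20 ∈ [1/45, 1/5) → index 1
j=1: u_1=3/20 ∈ [1/45, 1/5) → index 1
j=2: u_2=1/4 ∈ [1/5, 14/45) → index 2
j=3: u_3=7/20 ∈ [14/45, 2/5) → index 3
j=4: u_4=9/20 ∈ [19/45, 23/45) → index 5
j=5: u_5=11/20 ∈ [23/45, 28/45) → index 6
j=6: u_6=13/20 ∈ [28/45, 4/5) → index 8
j=7: u_7=3/4 ∈ [28/45, 4/5) → index 8
j=8: u_8=17/20 ∈ [4/5, 1) → index 9
j=9: u_9=19/20 ∈ [4/5, 1) → index 9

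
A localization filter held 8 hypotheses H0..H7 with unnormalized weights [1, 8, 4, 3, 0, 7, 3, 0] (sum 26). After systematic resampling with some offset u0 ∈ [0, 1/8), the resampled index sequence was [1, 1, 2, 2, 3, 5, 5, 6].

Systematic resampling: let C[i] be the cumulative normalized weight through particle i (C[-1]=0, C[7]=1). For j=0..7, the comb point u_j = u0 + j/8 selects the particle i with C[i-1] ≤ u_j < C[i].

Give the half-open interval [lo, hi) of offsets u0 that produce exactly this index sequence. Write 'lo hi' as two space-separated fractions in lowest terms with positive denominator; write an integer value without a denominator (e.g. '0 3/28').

C = [1/26, 9/26, 1/2, 8/13, 8/13, 23/26, 1, 1]
j=0 picked index 1: u0 ∈ [1/26, 9/26)
j=1 picked index 1: u0 ∈ [-9/104, 23/104)
j=2 picked index 2: u0 ∈ [5/52, 1/4)
j=3 picked index 2: u0 ∈ [-3/104, 1/8)
j=4 picked index 3: u0 ∈ [0, 3/26)
j=5 picked index 5: u0 ∈ [-1/104, 27/104)
j=6 picked index 5: u0 ∈ [-7/52, 7/52)
j=7 picked index 6: u0 ∈ [1/104, 1/8)
intersection: [5/52, 3/26)

5/52 3/26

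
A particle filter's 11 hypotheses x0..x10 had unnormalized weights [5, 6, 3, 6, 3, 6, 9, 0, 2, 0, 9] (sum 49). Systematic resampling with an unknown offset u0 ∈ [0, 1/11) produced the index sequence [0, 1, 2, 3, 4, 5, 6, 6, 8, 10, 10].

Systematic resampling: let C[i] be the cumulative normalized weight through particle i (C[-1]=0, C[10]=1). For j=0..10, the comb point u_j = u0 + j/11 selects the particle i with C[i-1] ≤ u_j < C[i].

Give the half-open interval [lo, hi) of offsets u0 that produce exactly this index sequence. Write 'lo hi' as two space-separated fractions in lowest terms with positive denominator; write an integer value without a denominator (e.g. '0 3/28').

26/539 48/539

C = [5/49, 11/49, 2/7, 20/49, 23/49, 29/49, 38/49, 38/49, 40/49, 40/49, 1]
j=0 picked index 0: u0 ∈ [0, 5/49)
j=1 picked index 1: u0 ∈ [6/539, 72/539)
j=2 picked index 2: u0 ∈ [23/539, 8/77)
j=3 picked index 3: u0 ∈ [1/77, 73/539)
j=4 picked index 4: u0 ∈ [24/539, 57/539)
j=5 picked index 5: u0 ∈ [8/539, 74/539)
j=6 picked index 6: u0 ∈ [25/539, 124/539)
j=7 picked index 6: u0 ∈ [-24/539, 75/539)
j=8 picked index 8: u0 ∈ [26/539, 48/539)
j=9 picked index 10: u0 ∈ [-1/539, 2/11)
j=10 picked index 10: u0 ∈ [-50/539, 1/11)
intersection: [26/539, 48/539)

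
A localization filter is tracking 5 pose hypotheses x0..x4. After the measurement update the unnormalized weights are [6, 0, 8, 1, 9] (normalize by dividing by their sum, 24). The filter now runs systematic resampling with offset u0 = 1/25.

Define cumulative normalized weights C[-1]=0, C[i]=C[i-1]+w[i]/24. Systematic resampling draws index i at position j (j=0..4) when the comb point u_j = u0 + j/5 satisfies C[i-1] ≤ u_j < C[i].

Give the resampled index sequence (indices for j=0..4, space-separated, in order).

C = [1/4, 1/4, 7/12, 5/8, 1]
j=0: u_0=1/25 ∈ [0, 1/4) → index 0
j=1: u_1=6/25 ∈ [0, 1/4) → index 0
j=2: u_2=11/25 ∈ [1/4, 7/12) → index 2
j=3: u_3=16/25 ∈ [5/8, 1) → index 4
j=4: u_4=21/25 ∈ [5/8, 1) → index 4

0 0 2 4 4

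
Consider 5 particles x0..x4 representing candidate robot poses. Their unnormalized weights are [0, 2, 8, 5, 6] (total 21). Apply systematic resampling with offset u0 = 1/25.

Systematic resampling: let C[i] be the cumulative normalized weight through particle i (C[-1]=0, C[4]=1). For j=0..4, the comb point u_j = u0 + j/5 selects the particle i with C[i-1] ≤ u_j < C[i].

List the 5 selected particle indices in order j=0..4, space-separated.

1 2 2 3 4

C = [0, 2/21, 10/21, 5/7, 1]
j=0: u_0=1/25 ∈ [0, 2/21) → index 1
j=1: u_1=6/25 ∈ [2/21, 10/21) → index 2
j=2: u_2=11/25 ∈ [2/21, 10/21) → index 2
j=3: u_3=16/25 ∈ [10/21, 5/7) → index 3
j=4: u_4=21/25 ∈ [5/7, 1) → index 4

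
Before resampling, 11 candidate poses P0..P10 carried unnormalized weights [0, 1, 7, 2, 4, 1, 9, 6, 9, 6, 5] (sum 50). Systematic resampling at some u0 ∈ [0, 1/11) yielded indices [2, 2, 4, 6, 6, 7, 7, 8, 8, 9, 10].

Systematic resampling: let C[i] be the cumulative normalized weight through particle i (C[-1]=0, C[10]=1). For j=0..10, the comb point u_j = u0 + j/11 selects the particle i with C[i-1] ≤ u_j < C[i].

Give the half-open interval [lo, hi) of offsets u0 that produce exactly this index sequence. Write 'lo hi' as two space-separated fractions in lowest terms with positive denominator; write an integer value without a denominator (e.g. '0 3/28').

C = [0, 1/50, 4/25, 1/5, 7/25, 3/10, 12/25, 3/5, 39/50, 9/10, 1]
j=0 picked index 2: u0 ∈ [1/50, 4/25)
j=1 picked index 2: u0 ∈ [-39/550, 19/275)
j=2 picked index 4: u0 ∈ [1/55, 27/275)
j=3 picked index 6: u0 ∈ [3/110, 57/275)
j=4 picked index 6: u0 ∈ [-7/110, 32/275)
j=5 picked index 7: u0 ∈ [7/275, 8/55)
j=6 picked index 7: u0 ∈ [-18/275, 3/55)
j=7 picked index 8: u0 ∈ [-2/55, 79/550)
j=8 picked index 8: u0 ∈ [-7/55, 29/550)
j=9 picked index 9: u0 ∈ [-21/550, 9/110)
j=10 picked index 10: u0 ∈ [-1/110, 1/11)
intersection: [3/110, 29/550)

3/110 29/550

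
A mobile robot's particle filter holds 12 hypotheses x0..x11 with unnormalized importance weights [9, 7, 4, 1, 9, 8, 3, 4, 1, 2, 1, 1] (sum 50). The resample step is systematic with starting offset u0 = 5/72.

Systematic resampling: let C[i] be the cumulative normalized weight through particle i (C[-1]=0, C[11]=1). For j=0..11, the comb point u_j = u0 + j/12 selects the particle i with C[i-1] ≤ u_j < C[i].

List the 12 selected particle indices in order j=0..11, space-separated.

C = [9/50, 8/25, 2/5, 21/50, 3/5, 19/25, 41/50, 9/10, 23/25, 24/25, 49/50, 1]
j=0: u_0=5/72 ∈ [0, 9/50) → index 0
j=1: u_1=11/72 ∈ [0, 9/50) → index 0
j=2: u_2=17/72 ∈ [9/50, 8/25) → index 1
j=3: u_3=23/72 ∈ [9/50, 8/25) → index 1
j=4: u_4=29/72 ∈ [2/5, 21/50) → index 3
j=5: u_5=35/72 ∈ [21/50, 3/5) → index 4
j=6: u_6=41/72 ∈ [21/50, 3/5) → index 4
j=7: u_7=47/72 ∈ [3/5, 19/25) → index 5
j=8: u_8=53/72 ∈ [3/5, 19/25) → index 5
j=9: u_9=59/72 ∈ [19/25, 41/50) → index 6
j=10: u_10=65/72 ∈ [9/10, 23/25) → index 8
j=11: u_11=71/72 ∈ [49/50, 1) → index 11

0 0 1 1 3 4 4 5 5 6 8 11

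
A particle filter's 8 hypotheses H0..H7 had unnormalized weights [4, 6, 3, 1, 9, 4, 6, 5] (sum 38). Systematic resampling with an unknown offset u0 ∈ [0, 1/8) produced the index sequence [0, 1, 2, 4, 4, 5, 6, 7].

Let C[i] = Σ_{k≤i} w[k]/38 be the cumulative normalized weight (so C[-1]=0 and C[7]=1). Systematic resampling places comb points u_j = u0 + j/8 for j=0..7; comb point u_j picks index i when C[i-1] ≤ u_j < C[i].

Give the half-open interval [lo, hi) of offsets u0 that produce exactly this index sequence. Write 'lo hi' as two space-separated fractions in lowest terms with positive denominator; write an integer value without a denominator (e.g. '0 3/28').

C = [2/19, 5/19, 13/38, 7/19, 23/38, 27/38, 33/38, 1]
j=0 picked index 0: u0 ∈ [0, 2/19)
j=1 picked index 1: u0 ∈ [-3/152, 21/152)
j=2 picked index 2: u0 ∈ [1/76, 7/76)
j=3 picked index 4: u0 ∈ [-1/152, 35/152)
j=4 picked index 4: u0 ∈ [-5/38, 2/19)
j=5 picked index 5: u0 ∈ [-3/152, 13/152)
j=6 picked index 6: u0 ∈ [-3/76, 9/76)
j=7 picked index 7: u0 ∈ [-1/152, 1/8)
intersection: [1/76, 13/152)

1/76 13/152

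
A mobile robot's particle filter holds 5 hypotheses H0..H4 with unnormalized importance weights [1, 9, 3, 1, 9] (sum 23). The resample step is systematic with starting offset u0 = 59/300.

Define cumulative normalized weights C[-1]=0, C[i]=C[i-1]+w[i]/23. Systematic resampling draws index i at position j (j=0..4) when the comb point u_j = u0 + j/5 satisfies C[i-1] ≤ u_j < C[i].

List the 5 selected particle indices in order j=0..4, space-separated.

C = [1/23, 10/23, 13/23, 14/23, 1]
j=0: u_0=59/300 ∈ [1/23, 10/23) → index 1
j=1: u_1=119/300 ∈ [1/23, 10/23) → index 1
j=2: u_2=179/300 ∈ [13/23, 14/23) → index 3
j=3: u_3=239/300 ∈ [14/23, 1) → index 4
j=4: u_4=299/300 ∈ [14/23, 1) → index 4

1 1 3 4 4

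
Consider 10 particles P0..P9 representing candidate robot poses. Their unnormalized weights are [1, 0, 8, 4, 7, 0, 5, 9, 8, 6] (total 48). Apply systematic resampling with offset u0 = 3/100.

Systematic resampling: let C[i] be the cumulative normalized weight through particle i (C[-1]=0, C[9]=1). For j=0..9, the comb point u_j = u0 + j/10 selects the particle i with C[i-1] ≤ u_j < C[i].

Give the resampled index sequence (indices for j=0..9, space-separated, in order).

C = [1/48, 1/48, 3/16, 13/48, 5/12, 5/12, 25/48, 17/24, 7/8, 1]
j=0: u_0=3/100 ∈ [1/48, 3/16) → index 2
j=1: u_1=13/100 ∈ [1/48, 3/16) → index 2
j=2: u_2=23/100 ∈ [3/16, 13/48) → index 3
j=3: u_3=33/100 ∈ [13/48, 5/12) → index 4
j=4: u_4=43/100 ∈ [5/12, 25/48) → index 6
j=5: u_5=53/100 ∈ [25/48, 17/24) → index 7
j=6: u_6=63/100 ∈ [25/48, 17/24) → index 7
j=7: u_7=73/100 ∈ [17/24, 7/8) → index 8
j=8: u_8=83/100 ∈ [17/24, 7/8) → index 8
j=9: u_9=93/100 ∈ [7/8, 1) → index 9

2 2 3 4 6 7 7 8 8 9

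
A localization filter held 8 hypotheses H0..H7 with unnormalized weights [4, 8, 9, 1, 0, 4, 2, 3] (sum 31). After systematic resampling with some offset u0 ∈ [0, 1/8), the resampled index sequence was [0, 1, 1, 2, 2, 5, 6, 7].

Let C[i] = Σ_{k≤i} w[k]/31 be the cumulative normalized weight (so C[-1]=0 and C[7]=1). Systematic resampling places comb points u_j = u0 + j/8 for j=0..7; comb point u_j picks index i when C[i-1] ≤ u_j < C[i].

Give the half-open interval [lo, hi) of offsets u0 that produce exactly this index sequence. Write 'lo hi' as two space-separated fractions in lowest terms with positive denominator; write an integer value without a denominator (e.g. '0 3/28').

C = [4/31, 12/31, 21/31, 22/31, 22/31, 26/31, 28/31, 1]
j=0 picked index 0: u0 ∈ [0, 4/31)
j=1 picked index 1: u0 ∈ [1/248, 65/248)
j=2 picked index 1: u0 ∈ [-15/124, 17/124)
j=3 picked index 2: u0 ∈ [3/248, 75/248)
j=4 picked index 2: u0 ∈ [-7/62, 11/62)
j=5 picked index 5: u0 ∈ [21/248, 53/248)
j=6 picked index 6: u0 ∈ [11/124, 19/124)
j=7 picked index 7: u0 ∈ [7/248, 1/8)
intersection: [11/124, 1/8)

11/124 1/8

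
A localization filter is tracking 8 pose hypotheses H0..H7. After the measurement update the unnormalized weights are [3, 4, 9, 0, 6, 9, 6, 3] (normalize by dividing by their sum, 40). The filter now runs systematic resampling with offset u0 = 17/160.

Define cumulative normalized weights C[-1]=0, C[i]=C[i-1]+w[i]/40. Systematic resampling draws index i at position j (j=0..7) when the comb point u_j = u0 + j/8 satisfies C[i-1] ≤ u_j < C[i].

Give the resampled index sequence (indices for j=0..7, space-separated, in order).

C = [3/40, 7/40, 2/5, 2/5, 11/20, 31/40, 37/40, 1]
j=0: u_0=17/160 ∈ [3/40, 7/40) → index 1
j=1: u_1=37/160 ∈ [7/40, 2/5) → index 2
j=2: u_2=57/160 ∈ [7/40, 2/5) → index 2
j=3: u_3=77/160 ∈ [2/5, 11/20) → index 4
j=4: u_4=97/160 ∈ [11/20, 31/40) → index 5
j=5: u_5=117/160 ∈ [11/20, 31/40) → index 5
j=6: u_6=137/160 ∈ [31/40, 37/40) → index 6
j=7: u_7=157/160 ∈ [37/40, 1) → index 7

1 2 2 4 5 5 6 7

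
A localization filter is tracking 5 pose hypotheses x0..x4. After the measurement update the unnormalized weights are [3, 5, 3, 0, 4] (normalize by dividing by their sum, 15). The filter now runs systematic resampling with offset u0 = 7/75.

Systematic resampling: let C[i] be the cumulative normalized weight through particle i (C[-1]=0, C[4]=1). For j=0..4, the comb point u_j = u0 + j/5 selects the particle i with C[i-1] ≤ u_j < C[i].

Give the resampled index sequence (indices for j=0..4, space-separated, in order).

C = [1/5, 8/15, 11/15, 11/15, 1]
j=0: u_0=7/75 ∈ [0, 1/5) → index 0
j=1: u_1=22/75 ∈ [1/5, 8/15) → index 1
j=2: u_2=37/75 ∈ [1/5, 8/15) → index 1
j=3: u_3=52/75 ∈ [8/15, 11/15) → index 2
j=4: u_4=67/75 ∈ [11/15, 1) → index 4

0 1 1 2 4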